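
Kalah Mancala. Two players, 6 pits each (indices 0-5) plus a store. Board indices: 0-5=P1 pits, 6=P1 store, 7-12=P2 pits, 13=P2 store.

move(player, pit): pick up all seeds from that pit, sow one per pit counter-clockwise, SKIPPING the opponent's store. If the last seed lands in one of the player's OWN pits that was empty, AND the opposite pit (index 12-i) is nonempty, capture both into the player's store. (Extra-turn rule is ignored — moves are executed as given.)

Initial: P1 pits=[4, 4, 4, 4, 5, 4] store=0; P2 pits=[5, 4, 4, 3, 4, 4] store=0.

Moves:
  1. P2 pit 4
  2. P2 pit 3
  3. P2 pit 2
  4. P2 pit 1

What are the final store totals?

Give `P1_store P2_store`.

Move 1: P2 pit4 -> P1=[5,5,4,4,5,4](0) P2=[5,4,4,3,0,5](1)
Move 2: P2 pit3 -> P1=[5,5,4,4,5,4](0) P2=[5,4,4,0,1,6](2)
Move 3: P2 pit2 -> P1=[5,5,4,4,5,4](0) P2=[5,4,0,1,2,7](3)
Move 4: P2 pit1 -> P1=[5,5,4,4,5,4](0) P2=[5,0,1,2,3,8](3)

Answer: 0 3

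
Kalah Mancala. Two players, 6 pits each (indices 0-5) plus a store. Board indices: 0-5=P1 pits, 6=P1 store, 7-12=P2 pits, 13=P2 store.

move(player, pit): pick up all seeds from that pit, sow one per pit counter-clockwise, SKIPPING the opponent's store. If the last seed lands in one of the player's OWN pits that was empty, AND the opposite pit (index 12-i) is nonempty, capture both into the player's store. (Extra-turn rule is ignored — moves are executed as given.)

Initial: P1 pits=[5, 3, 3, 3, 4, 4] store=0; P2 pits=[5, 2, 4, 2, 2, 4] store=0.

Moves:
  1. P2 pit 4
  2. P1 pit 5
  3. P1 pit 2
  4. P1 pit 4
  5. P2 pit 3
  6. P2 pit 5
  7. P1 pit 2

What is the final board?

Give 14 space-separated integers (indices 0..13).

Move 1: P2 pit4 -> P1=[5,3,3,3,4,4](0) P2=[5,2,4,2,0,5](1)
Move 2: P1 pit5 -> P1=[5,3,3,3,4,0](1) P2=[6,3,5,2,0,5](1)
Move 3: P1 pit2 -> P1=[5,3,0,4,5,0](8) P2=[0,3,5,2,0,5](1)
Move 4: P1 pit4 -> P1=[5,3,0,4,0,1](9) P2=[1,4,6,2,0,5](1)
Move 5: P2 pit3 -> P1=[5,3,0,4,0,1](9) P2=[1,4,6,0,1,6](1)
Move 6: P2 pit5 -> P1=[6,4,1,5,1,1](9) P2=[1,4,6,0,1,0](2)
Move 7: P1 pit2 -> P1=[6,4,0,6,1,1](9) P2=[1,4,6,0,1,0](2)

Answer: 6 4 0 6 1 1 9 1 4 6 0 1 0 2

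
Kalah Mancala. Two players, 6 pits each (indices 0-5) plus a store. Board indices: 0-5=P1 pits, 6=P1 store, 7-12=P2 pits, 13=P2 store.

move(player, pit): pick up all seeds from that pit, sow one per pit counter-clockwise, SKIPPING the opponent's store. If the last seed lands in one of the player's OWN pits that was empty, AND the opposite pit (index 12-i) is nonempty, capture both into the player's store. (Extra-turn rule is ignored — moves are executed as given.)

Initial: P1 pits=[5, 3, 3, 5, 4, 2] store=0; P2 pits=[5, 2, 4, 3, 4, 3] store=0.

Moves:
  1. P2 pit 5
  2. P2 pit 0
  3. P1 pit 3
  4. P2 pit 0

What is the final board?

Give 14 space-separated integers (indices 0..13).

Move 1: P2 pit5 -> P1=[6,4,3,5,4,2](0) P2=[5,2,4,3,4,0](1)
Move 2: P2 pit0 -> P1=[0,4,3,5,4,2](0) P2=[0,3,5,4,5,0](8)
Move 3: P1 pit3 -> P1=[0,4,3,0,5,3](1) P2=[1,4,5,4,5,0](8)
Move 4: P2 pit0 -> P1=[0,4,3,0,5,3](1) P2=[0,5,5,4,5,0](8)

Answer: 0 4 3 0 5 3 1 0 5 5 4 5 0 8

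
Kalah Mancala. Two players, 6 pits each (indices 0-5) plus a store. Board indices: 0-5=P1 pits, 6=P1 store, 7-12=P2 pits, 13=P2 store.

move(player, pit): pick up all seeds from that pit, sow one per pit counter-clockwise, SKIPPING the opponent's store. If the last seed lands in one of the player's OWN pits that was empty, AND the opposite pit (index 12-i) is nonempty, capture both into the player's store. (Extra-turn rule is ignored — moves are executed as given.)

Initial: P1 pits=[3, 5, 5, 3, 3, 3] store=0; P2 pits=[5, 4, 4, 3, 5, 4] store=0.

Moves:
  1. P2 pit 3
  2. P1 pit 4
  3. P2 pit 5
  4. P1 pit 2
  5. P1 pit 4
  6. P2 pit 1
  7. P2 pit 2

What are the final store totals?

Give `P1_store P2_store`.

Move 1: P2 pit3 -> P1=[3,5,5,3,3,3](0) P2=[5,4,4,0,6,5](1)
Move 2: P1 pit4 -> P1=[3,5,5,3,0,4](1) P2=[6,4,4,0,6,5](1)
Move 3: P2 pit5 -> P1=[4,6,6,4,0,4](1) P2=[6,4,4,0,6,0](2)
Move 4: P1 pit2 -> P1=[4,6,0,5,1,5](2) P2=[7,5,4,0,6,0](2)
Move 5: P1 pit4 -> P1=[4,6,0,5,0,6](2) P2=[7,5,4,0,6,0](2)
Move 6: P2 pit1 -> P1=[4,6,0,5,0,6](2) P2=[7,0,5,1,7,1](3)
Move 7: P2 pit2 -> P1=[5,6,0,5,0,6](2) P2=[7,0,0,2,8,2](4)

Answer: 2 4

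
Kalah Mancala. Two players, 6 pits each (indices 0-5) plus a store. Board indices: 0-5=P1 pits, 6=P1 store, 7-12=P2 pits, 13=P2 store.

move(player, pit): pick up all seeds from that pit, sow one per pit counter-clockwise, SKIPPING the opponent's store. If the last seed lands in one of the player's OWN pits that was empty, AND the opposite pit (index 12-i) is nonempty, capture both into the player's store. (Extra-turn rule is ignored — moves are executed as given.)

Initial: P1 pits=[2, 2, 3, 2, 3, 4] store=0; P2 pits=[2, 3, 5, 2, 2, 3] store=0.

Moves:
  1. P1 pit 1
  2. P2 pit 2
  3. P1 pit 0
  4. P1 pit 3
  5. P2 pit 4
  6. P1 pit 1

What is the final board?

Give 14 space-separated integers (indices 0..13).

Answer: 1 0 6 0 4 5 1 3 3 0 3 0 5 2

Derivation:
Move 1: P1 pit1 -> P1=[2,0,4,3,3,4](0) P2=[2,3,5,2,2,3](0)
Move 2: P2 pit2 -> P1=[3,0,4,3,3,4](0) P2=[2,3,0,3,3,4](1)
Move 3: P1 pit0 -> P1=[0,1,5,4,3,4](0) P2=[2,3,0,3,3,4](1)
Move 4: P1 pit3 -> P1=[0,1,5,0,4,5](1) P2=[3,3,0,3,3,4](1)
Move 5: P2 pit4 -> P1=[1,1,5,0,4,5](1) P2=[3,3,0,3,0,5](2)
Move 6: P1 pit1 -> P1=[1,0,6,0,4,5](1) P2=[3,3,0,3,0,5](2)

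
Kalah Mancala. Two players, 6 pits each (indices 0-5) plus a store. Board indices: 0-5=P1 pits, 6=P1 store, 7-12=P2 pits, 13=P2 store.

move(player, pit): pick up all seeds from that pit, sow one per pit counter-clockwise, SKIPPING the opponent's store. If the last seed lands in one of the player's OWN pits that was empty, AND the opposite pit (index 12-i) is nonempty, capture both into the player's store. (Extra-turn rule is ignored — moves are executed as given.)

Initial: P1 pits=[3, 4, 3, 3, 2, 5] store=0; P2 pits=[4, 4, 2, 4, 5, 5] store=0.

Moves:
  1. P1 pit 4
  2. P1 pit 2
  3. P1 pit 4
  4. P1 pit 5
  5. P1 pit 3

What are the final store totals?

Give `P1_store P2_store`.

Move 1: P1 pit4 -> P1=[3,4,3,3,0,6](1) P2=[4,4,2,4,5,5](0)
Move 2: P1 pit2 -> P1=[3,4,0,4,1,7](1) P2=[4,4,2,4,5,5](0)
Move 3: P1 pit4 -> P1=[3,4,0,4,0,8](1) P2=[4,4,2,4,5,5](0)
Move 4: P1 pit5 -> P1=[4,4,0,4,0,0](2) P2=[5,5,3,5,6,6](0)
Move 5: P1 pit3 -> P1=[4,4,0,0,1,1](3) P2=[6,5,3,5,6,6](0)

Answer: 3 0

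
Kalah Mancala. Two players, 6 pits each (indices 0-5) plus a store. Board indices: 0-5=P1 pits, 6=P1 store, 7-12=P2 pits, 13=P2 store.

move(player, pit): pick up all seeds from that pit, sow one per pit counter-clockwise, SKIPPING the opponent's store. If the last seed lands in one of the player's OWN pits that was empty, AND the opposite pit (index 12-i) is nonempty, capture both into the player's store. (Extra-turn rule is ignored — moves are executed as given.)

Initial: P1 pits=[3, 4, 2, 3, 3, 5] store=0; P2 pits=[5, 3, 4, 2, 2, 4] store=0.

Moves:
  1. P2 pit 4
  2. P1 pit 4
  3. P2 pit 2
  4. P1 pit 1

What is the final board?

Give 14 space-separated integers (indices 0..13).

Move 1: P2 pit4 -> P1=[3,4,2,3,3,5](0) P2=[5,3,4,2,0,5](1)
Move 2: P1 pit4 -> P1=[3,4,2,3,0,6](1) P2=[6,3,4,2,0,5](1)
Move 3: P2 pit2 -> P1=[3,4,2,3,0,6](1) P2=[6,3,0,3,1,6](2)
Move 4: P1 pit1 -> P1=[3,0,3,4,1,7](1) P2=[6,3,0,3,1,6](2)

Answer: 3 0 3 4 1 7 1 6 3 0 3 1 6 2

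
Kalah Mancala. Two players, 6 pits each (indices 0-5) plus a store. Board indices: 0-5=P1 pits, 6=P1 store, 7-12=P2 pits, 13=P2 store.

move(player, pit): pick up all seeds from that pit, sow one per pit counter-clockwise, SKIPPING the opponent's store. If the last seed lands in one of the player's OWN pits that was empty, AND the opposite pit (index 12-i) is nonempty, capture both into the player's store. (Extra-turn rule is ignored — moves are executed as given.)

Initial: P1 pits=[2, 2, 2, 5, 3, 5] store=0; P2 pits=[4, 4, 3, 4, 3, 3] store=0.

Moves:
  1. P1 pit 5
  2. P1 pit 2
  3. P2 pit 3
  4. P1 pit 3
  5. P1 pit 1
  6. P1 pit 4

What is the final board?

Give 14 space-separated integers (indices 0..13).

Move 1: P1 pit5 -> P1=[2,2,2,5,3,0](1) P2=[5,5,4,5,3,3](0)
Move 2: P1 pit2 -> P1=[2,2,0,6,4,0](1) P2=[5,5,4,5,3,3](0)
Move 3: P2 pit3 -> P1=[3,3,0,6,4,0](1) P2=[5,5,4,0,4,4](1)
Move 4: P1 pit3 -> P1=[3,3,0,0,5,1](2) P2=[6,6,5,0,4,4](1)
Move 5: P1 pit1 -> P1=[3,0,1,1,6,1](2) P2=[6,6,5,0,4,4](1)
Move 6: P1 pit4 -> P1=[3,0,1,1,0,2](3) P2=[7,7,6,1,4,4](1)

Answer: 3 0 1 1 0 2 3 7 7 6 1 4 4 1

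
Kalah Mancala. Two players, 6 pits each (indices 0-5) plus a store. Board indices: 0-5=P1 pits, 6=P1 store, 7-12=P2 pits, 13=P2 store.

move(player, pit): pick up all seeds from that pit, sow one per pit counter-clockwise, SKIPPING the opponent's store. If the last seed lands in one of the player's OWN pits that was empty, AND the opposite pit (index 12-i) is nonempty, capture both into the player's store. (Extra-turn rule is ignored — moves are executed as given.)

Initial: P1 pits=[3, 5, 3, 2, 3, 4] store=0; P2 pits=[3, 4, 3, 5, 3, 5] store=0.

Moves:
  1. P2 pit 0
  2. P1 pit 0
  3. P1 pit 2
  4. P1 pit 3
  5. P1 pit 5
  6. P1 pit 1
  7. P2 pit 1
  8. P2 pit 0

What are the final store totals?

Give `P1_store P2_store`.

Answer: 4 1

Derivation:
Move 1: P2 pit0 -> P1=[3,5,3,2,3,4](0) P2=[0,5,4,6,3,5](0)
Move 2: P1 pit0 -> P1=[0,6,4,3,3,4](0) P2=[0,5,4,6,3,5](0)
Move 3: P1 pit2 -> P1=[0,6,0,4,4,5](1) P2=[0,5,4,6,3,5](0)
Move 4: P1 pit3 -> P1=[0,6,0,0,5,6](2) P2=[1,5,4,6,3,5](0)
Move 5: P1 pit5 -> P1=[0,6,0,0,5,0](3) P2=[2,6,5,7,4,5](0)
Move 6: P1 pit1 -> P1=[0,0,1,1,6,1](4) P2=[3,6,5,7,4,5](0)
Move 7: P2 pit1 -> P1=[1,0,1,1,6,1](4) P2=[3,0,6,8,5,6](1)
Move 8: P2 pit0 -> P1=[1,0,1,1,6,1](4) P2=[0,1,7,9,5,6](1)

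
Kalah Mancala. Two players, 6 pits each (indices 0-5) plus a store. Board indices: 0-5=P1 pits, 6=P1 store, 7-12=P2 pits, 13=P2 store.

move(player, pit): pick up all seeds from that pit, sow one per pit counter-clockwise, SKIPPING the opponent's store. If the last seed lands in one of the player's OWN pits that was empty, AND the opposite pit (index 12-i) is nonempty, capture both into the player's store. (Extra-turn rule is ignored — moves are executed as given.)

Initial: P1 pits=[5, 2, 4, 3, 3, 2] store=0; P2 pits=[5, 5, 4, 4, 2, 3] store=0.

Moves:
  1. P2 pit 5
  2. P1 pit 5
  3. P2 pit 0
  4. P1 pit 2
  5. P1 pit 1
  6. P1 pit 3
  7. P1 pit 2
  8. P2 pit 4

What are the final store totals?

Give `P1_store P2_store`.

Move 1: P2 pit5 -> P1=[6,3,4,3,3,2](0) P2=[5,5,4,4,2,0](1)
Move 2: P1 pit5 -> P1=[6,3,4,3,3,0](1) P2=[6,5,4,4,2,0](1)
Move 3: P2 pit0 -> P1=[6,3,4,3,3,0](1) P2=[0,6,5,5,3,1](2)
Move 4: P1 pit2 -> P1=[6,3,0,4,4,1](2) P2=[0,6,5,5,3,1](2)
Move 5: P1 pit1 -> P1=[6,0,1,5,5,1](2) P2=[0,6,5,5,3,1](2)
Move 6: P1 pit3 -> P1=[6,0,1,0,6,2](3) P2=[1,7,5,5,3,1](2)
Move 7: P1 pit2 -> P1=[6,0,0,0,6,2](9) P2=[1,7,0,5,3,1](2)
Move 8: P2 pit4 -> P1=[7,0,0,0,6,2](9) P2=[1,7,0,5,0,2](3)

Answer: 9 3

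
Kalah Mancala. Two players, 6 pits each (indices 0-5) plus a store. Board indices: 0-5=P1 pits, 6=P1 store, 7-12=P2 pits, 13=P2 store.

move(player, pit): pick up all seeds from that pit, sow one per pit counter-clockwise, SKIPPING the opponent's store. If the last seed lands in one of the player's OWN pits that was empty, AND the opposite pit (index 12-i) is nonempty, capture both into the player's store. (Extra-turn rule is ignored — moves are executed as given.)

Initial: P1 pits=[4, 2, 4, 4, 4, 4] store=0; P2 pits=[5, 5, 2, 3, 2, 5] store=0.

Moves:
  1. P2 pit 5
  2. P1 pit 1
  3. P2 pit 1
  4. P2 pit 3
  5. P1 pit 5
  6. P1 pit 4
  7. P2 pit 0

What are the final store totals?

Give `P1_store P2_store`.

Move 1: P2 pit5 -> P1=[5,3,5,5,4,4](0) P2=[5,5,2,3,2,0](1)
Move 2: P1 pit1 -> P1=[5,0,6,6,5,4](0) P2=[5,5,2,3,2,0](1)
Move 3: P2 pit1 -> P1=[5,0,6,6,5,4](0) P2=[5,0,3,4,3,1](2)
Move 4: P2 pit3 -> P1=[6,0,6,6,5,4](0) P2=[5,0,3,0,4,2](3)
Move 5: P1 pit5 -> P1=[6,0,6,6,5,0](1) P2=[6,1,4,0,4,2](3)
Move 6: P1 pit4 -> P1=[6,0,6,6,0,1](2) P2=[7,2,5,0,4,2](3)
Move 7: P2 pit0 -> P1=[7,0,6,6,0,1](2) P2=[0,3,6,1,5,3](4)

Answer: 2 4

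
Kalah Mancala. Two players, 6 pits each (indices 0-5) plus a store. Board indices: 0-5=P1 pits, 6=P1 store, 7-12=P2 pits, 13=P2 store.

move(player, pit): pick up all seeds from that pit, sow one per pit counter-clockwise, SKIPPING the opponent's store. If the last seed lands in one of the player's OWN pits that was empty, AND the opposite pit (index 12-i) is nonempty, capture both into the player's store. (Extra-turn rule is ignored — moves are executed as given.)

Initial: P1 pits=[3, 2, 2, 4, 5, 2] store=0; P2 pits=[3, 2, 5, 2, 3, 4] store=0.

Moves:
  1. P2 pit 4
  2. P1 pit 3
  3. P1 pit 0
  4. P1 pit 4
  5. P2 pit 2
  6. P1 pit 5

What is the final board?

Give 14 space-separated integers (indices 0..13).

Move 1: P2 pit4 -> P1=[4,2,2,4,5,2](0) P2=[3,2,5,2,0,5](1)
Move 2: P1 pit3 -> P1=[4,2,2,0,6,3](1) P2=[4,2,5,2,0,5](1)
Move 3: P1 pit0 -> P1=[0,3,3,1,7,3](1) P2=[4,2,5,2,0,5](1)
Move 4: P1 pit4 -> P1=[0,3,3,1,0,4](2) P2=[5,3,6,3,1,5](1)
Move 5: P2 pit2 -> P1=[1,4,3,1,0,4](2) P2=[5,3,0,4,2,6](2)
Move 6: P1 pit5 -> P1=[1,4,3,1,0,0](3) P2=[6,4,1,4,2,6](2)

Answer: 1 4 3 1 0 0 3 6 4 1 4 2 6 2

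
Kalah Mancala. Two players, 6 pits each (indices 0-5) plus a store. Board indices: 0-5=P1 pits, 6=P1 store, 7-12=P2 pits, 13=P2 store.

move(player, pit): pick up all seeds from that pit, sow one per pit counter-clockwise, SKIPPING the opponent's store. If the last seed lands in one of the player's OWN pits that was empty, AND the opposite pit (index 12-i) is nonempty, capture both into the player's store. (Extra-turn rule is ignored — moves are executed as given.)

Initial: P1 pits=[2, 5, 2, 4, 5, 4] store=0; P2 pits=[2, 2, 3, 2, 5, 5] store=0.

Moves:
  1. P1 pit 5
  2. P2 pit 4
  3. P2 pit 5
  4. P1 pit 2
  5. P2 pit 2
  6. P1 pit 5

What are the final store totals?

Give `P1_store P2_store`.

Answer: 3 3

Derivation:
Move 1: P1 pit5 -> P1=[2,5,2,4,5,0](1) P2=[3,3,4,2,5,5](0)
Move 2: P2 pit4 -> P1=[3,6,3,4,5,0](1) P2=[3,3,4,2,0,6](1)
Move 3: P2 pit5 -> P1=[4,7,4,5,6,0](1) P2=[3,3,4,2,0,0](2)
Move 4: P1 pit2 -> P1=[4,7,0,6,7,1](2) P2=[3,3,4,2,0,0](2)
Move 5: P2 pit2 -> P1=[4,7,0,6,7,1](2) P2=[3,3,0,3,1,1](3)
Move 6: P1 pit5 -> P1=[4,7,0,6,7,0](3) P2=[3,3,0,3,1,1](3)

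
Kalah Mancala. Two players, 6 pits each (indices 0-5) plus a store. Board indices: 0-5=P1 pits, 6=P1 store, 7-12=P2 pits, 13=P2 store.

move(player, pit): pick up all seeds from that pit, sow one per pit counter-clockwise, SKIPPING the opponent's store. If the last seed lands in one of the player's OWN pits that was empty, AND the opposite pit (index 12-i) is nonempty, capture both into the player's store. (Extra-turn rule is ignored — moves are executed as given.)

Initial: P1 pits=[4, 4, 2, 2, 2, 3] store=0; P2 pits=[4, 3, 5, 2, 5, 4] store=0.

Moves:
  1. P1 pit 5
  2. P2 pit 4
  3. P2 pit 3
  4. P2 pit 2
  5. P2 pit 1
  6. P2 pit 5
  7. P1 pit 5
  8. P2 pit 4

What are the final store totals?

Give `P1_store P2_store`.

Answer: 2 4

Derivation:
Move 1: P1 pit5 -> P1=[4,4,2,2,2,0](1) P2=[5,4,5,2,5,4](0)
Move 2: P2 pit4 -> P1=[5,5,3,2,2,0](1) P2=[5,4,5,2,0,5](1)
Move 3: P2 pit3 -> P1=[5,5,3,2,2,0](1) P2=[5,4,5,0,1,6](1)
Move 4: P2 pit2 -> P1=[6,5,3,2,2,0](1) P2=[5,4,0,1,2,7](2)
Move 5: P2 pit1 -> P1=[6,5,3,2,2,0](1) P2=[5,0,1,2,3,8](2)
Move 6: P2 pit5 -> P1=[7,6,4,3,3,1](1) P2=[6,0,1,2,3,0](3)
Move 7: P1 pit5 -> P1=[7,6,4,3,3,0](2) P2=[6,0,1,2,3,0](3)
Move 8: P2 pit4 -> P1=[8,6,4,3,3,0](2) P2=[6,0,1,2,0,1](4)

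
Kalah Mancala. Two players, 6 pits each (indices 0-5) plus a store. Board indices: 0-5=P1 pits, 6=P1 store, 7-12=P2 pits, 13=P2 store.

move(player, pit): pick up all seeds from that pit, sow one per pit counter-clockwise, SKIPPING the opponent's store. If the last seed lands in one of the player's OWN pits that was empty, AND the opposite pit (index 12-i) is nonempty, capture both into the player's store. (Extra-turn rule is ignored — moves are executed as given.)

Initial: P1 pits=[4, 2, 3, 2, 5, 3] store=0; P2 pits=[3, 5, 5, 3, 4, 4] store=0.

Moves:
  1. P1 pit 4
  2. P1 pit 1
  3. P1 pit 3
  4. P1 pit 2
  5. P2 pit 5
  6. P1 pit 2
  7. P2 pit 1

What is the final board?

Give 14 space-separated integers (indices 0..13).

Move 1: P1 pit4 -> P1=[4,2,3,2,0,4](1) P2=[4,6,6,3,4,4](0)
Move 2: P1 pit1 -> P1=[4,0,4,3,0,4](1) P2=[4,6,6,3,4,4](0)
Move 3: P1 pit3 -> P1=[4,0,4,0,1,5](2) P2=[4,6,6,3,4,4](0)
Move 4: P1 pit2 -> P1=[4,0,0,1,2,6](3) P2=[4,6,6,3,4,4](0)
Move 5: P2 pit5 -> P1=[5,1,1,1,2,6](3) P2=[4,6,6,3,4,0](1)
Move 6: P1 pit2 -> P1=[5,1,0,2,2,6](3) P2=[4,6,6,3,4,0](1)
Move 7: P2 pit1 -> P1=[6,1,0,2,2,6](3) P2=[4,0,7,4,5,1](2)

Answer: 6 1 0 2 2 6 3 4 0 7 4 5 1 2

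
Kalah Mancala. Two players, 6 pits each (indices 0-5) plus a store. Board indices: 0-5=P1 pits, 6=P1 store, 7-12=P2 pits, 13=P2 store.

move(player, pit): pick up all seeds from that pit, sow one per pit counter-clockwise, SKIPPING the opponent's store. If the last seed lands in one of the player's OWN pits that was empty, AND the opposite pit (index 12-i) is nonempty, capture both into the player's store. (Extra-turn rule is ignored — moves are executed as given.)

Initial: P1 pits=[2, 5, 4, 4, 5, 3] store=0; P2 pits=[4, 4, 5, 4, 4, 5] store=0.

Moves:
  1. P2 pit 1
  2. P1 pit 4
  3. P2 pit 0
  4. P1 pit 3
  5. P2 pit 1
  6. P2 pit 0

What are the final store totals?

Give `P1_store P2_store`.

Move 1: P2 pit1 -> P1=[2,5,4,4,5,3](0) P2=[4,0,6,5,5,6](0)
Move 2: P1 pit4 -> P1=[2,5,4,4,0,4](1) P2=[5,1,7,5,5,6](0)
Move 3: P2 pit0 -> P1=[2,5,4,4,0,4](1) P2=[0,2,8,6,6,7](0)
Move 4: P1 pit3 -> P1=[2,5,4,0,1,5](2) P2=[1,2,8,6,6,7](0)
Move 5: P2 pit1 -> P1=[2,5,4,0,1,5](2) P2=[1,0,9,7,6,7](0)
Move 6: P2 pit0 -> P1=[2,5,4,0,0,5](2) P2=[0,0,9,7,6,7](2)

Answer: 2 2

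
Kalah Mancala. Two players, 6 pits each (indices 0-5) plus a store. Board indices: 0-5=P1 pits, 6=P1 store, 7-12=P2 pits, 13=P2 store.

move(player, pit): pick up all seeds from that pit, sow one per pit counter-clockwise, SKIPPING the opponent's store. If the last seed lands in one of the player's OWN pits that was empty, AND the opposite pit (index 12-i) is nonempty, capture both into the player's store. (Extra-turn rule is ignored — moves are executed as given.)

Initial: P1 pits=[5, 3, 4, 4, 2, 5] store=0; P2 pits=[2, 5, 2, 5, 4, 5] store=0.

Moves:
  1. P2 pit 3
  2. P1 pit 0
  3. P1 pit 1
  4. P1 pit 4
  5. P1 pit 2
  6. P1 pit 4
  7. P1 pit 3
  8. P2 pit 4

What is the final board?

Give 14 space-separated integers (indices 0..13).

Answer: 1 1 1 0 1 11 5 5 8 3 1 0 7 2

Derivation:
Move 1: P2 pit3 -> P1=[6,4,4,4,2,5](0) P2=[2,5,2,0,5,6](1)
Move 2: P1 pit0 -> P1=[0,5,5,5,3,6](1) P2=[2,5,2,0,5,6](1)
Move 3: P1 pit1 -> P1=[0,0,6,6,4,7](2) P2=[2,5,2,0,5,6](1)
Move 4: P1 pit4 -> P1=[0,0,6,6,0,8](3) P2=[3,6,2,0,5,6](1)
Move 5: P1 pit2 -> P1=[0,0,0,7,1,9](4) P2=[4,7,2,0,5,6](1)
Move 6: P1 pit4 -> P1=[0,0,0,7,0,10](4) P2=[4,7,2,0,5,6](1)
Move 7: P1 pit3 -> P1=[0,0,0,0,1,11](5) P2=[5,8,3,1,5,6](1)
Move 8: P2 pit4 -> P1=[1,1,1,0,1,11](5) P2=[5,8,3,1,0,7](2)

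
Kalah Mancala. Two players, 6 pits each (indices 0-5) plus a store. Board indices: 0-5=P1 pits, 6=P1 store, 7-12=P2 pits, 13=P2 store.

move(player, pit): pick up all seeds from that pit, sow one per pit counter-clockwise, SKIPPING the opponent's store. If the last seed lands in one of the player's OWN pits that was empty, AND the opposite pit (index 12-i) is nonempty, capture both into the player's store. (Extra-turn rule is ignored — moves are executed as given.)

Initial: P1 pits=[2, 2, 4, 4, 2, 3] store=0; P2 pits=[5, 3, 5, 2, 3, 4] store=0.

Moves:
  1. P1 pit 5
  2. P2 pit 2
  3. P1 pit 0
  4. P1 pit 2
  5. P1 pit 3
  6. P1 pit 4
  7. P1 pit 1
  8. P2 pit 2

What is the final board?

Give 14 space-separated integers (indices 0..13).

Move 1: P1 pit5 -> P1=[2,2,4,4,2,0](1) P2=[6,4,5,2,3,4](0)
Move 2: P2 pit2 -> P1=[3,2,4,4,2,0](1) P2=[6,4,0,3,4,5](1)
Move 3: P1 pit0 -> P1=[0,3,5,5,2,0](1) P2=[6,4,0,3,4,5](1)
Move 4: P1 pit2 -> P1=[0,3,0,6,3,1](2) P2=[7,4,0,3,4,5](1)
Move 5: P1 pit3 -> P1=[0,3,0,0,4,2](3) P2=[8,5,1,3,4,5](1)
Move 6: P1 pit4 -> P1=[0,3,0,0,0,3](4) P2=[9,6,1,3,4,5](1)
Move 7: P1 pit1 -> P1=[0,0,1,1,0,3](11) P2=[9,0,1,3,4,5](1)
Move 8: P2 pit2 -> P1=[0,0,1,1,0,3](11) P2=[9,0,0,4,4,5](1)

Answer: 0 0 1 1 0 3 11 9 0 0 4 4 5 1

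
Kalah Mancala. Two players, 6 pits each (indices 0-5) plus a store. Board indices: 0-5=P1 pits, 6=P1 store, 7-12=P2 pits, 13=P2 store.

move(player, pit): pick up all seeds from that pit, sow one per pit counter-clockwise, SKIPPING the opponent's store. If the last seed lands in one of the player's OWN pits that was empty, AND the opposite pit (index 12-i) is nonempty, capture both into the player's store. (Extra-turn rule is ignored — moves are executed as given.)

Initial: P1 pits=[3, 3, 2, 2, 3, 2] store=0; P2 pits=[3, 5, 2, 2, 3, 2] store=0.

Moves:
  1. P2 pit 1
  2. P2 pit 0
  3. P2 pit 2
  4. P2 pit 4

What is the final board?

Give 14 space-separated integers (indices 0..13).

Move 1: P2 pit1 -> P1=[3,3,2,2,3,2](0) P2=[3,0,3,3,4,3](1)
Move 2: P2 pit0 -> P1=[3,3,2,2,3,2](0) P2=[0,1,4,4,4,3](1)
Move 3: P2 pit2 -> P1=[3,3,2,2,3,2](0) P2=[0,1,0,5,5,4](2)
Move 4: P2 pit4 -> P1=[4,4,3,2,3,2](0) P2=[0,1,0,5,0,5](3)

Answer: 4 4 3 2 3 2 0 0 1 0 5 0 5 3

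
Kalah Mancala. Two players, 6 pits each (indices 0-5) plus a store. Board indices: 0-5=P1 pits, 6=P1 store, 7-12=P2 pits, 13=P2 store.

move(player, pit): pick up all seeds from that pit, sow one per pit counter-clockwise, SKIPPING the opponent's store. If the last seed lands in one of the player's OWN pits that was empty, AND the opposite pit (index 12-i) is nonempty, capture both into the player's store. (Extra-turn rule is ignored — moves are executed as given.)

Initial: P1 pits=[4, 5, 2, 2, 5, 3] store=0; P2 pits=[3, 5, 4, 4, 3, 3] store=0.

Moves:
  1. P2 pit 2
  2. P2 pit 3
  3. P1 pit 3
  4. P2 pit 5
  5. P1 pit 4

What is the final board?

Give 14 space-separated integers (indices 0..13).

Move 1: P2 pit2 -> P1=[4,5,2,2,5,3](0) P2=[3,5,0,5,4,4](1)
Move 2: P2 pit3 -> P1=[5,6,2,2,5,3](0) P2=[3,5,0,0,5,5](2)
Move 3: P1 pit3 -> P1=[5,6,2,0,6,4](0) P2=[3,5,0,0,5,5](2)
Move 4: P2 pit5 -> P1=[6,7,3,1,6,4](0) P2=[3,5,0,0,5,0](3)
Move 5: P1 pit4 -> P1=[6,7,3,1,0,5](1) P2=[4,6,1,1,5,0](3)

Answer: 6 7 3 1 0 5 1 4 6 1 1 5 0 3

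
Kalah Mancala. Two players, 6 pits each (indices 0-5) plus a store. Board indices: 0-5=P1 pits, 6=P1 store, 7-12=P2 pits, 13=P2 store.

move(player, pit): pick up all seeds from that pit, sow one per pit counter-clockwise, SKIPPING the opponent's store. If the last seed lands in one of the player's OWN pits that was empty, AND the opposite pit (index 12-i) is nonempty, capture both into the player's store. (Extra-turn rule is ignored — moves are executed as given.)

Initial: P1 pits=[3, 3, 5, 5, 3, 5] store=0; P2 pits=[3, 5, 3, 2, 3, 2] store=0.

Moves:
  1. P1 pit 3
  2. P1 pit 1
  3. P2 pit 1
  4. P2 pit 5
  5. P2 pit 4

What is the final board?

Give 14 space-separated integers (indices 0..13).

Move 1: P1 pit3 -> P1=[3,3,5,0,4,6](1) P2=[4,6,3,2,3,2](0)
Move 2: P1 pit1 -> P1=[3,0,6,1,5,6](1) P2=[4,6,3,2,3,2](0)
Move 3: P2 pit1 -> P1=[4,0,6,1,5,6](1) P2=[4,0,4,3,4,3](1)
Move 4: P2 pit5 -> P1=[5,1,6,1,5,6](1) P2=[4,0,4,3,4,0](2)
Move 5: P2 pit4 -> P1=[6,2,6,1,5,6](1) P2=[4,0,4,3,0,1](3)

Answer: 6 2 6 1 5 6 1 4 0 4 3 0 1 3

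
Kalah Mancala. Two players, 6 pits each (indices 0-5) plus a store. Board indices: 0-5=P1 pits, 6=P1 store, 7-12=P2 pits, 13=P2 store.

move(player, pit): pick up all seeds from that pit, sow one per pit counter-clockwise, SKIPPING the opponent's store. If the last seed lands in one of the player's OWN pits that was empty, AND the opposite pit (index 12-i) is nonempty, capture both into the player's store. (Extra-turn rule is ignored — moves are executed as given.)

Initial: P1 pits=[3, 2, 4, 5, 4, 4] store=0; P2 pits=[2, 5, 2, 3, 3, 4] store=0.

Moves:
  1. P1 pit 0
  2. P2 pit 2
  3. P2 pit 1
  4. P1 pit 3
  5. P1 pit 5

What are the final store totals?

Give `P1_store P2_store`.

Move 1: P1 pit0 -> P1=[0,3,5,6,4,4](0) P2=[2,5,2,3,3,4](0)
Move 2: P2 pit2 -> P1=[0,3,5,6,4,4](0) P2=[2,5,0,4,4,4](0)
Move 3: P2 pit1 -> P1=[0,3,5,6,4,4](0) P2=[2,0,1,5,5,5](1)
Move 4: P1 pit3 -> P1=[0,3,5,0,5,5](1) P2=[3,1,2,5,5,5](1)
Move 5: P1 pit5 -> P1=[0,3,5,0,5,0](2) P2=[4,2,3,6,5,5](1)

Answer: 2 1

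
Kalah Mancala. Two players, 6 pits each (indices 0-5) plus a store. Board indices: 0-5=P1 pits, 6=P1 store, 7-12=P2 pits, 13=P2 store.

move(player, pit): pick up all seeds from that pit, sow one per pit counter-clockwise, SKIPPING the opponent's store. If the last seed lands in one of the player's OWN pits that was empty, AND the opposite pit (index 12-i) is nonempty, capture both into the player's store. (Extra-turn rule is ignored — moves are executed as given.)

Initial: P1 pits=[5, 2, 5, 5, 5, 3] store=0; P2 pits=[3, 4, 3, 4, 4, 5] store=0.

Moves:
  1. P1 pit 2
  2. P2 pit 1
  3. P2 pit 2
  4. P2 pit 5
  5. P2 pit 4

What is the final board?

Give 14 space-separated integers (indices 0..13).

Answer: 7 4 2 8 7 5 1 4 0 0 6 0 1 3

Derivation:
Move 1: P1 pit2 -> P1=[5,2,0,6,6,4](1) P2=[4,4,3,4,4,5](0)
Move 2: P2 pit1 -> P1=[5,2,0,6,6,4](1) P2=[4,0,4,5,5,6](0)
Move 3: P2 pit2 -> P1=[5,2,0,6,6,4](1) P2=[4,0,0,6,6,7](1)
Move 4: P2 pit5 -> P1=[6,3,1,7,7,5](1) P2=[4,0,0,6,6,0](2)
Move 5: P2 pit4 -> P1=[7,4,2,8,7,5](1) P2=[4,0,0,6,0,1](3)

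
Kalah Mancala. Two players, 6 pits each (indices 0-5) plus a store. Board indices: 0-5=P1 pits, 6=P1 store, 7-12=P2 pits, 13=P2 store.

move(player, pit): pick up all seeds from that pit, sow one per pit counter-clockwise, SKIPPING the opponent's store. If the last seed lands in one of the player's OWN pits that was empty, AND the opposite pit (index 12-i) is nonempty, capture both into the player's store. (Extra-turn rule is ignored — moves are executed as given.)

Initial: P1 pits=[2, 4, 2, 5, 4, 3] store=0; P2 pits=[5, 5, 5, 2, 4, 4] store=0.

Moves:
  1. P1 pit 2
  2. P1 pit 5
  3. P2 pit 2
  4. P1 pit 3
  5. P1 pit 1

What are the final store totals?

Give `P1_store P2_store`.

Answer: 2 1

Derivation:
Move 1: P1 pit2 -> P1=[2,4,0,6,5,3](0) P2=[5,5,5,2,4,4](0)
Move 2: P1 pit5 -> P1=[2,4,0,6,5,0](1) P2=[6,6,5,2,4,4](0)
Move 3: P2 pit2 -> P1=[3,4,0,6,5,0](1) P2=[6,6,0,3,5,5](1)
Move 4: P1 pit3 -> P1=[3,4,0,0,6,1](2) P2=[7,7,1,3,5,5](1)
Move 5: P1 pit1 -> P1=[3,0,1,1,7,2](2) P2=[7,7,1,3,5,5](1)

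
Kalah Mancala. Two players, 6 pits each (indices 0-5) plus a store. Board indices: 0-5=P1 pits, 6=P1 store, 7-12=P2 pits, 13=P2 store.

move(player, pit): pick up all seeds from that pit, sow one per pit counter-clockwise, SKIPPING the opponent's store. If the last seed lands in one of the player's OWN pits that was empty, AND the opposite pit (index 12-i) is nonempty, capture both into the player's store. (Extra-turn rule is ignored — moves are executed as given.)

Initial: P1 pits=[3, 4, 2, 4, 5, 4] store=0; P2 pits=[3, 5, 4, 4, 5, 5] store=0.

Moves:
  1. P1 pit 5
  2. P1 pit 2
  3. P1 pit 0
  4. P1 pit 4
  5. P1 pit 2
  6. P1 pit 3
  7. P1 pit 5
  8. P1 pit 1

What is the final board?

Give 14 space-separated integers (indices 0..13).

Move 1: P1 pit5 -> P1=[3,4,2,4,5,0](1) P2=[4,6,5,4,5,5](0)
Move 2: P1 pit2 -> P1=[3,4,0,5,6,0](1) P2=[4,6,5,4,5,5](0)
Move 3: P1 pit0 -> P1=[0,5,1,6,6,0](1) P2=[4,6,5,4,5,5](0)
Move 4: P1 pit4 -> P1=[0,5,1,6,0,1](2) P2=[5,7,6,5,5,5](0)
Move 5: P1 pit2 -> P1=[0,5,0,7,0,1](2) P2=[5,7,6,5,5,5](0)
Move 6: P1 pit3 -> P1=[0,5,0,0,1,2](3) P2=[6,8,7,6,5,5](0)
Move 7: P1 pit5 -> P1=[0,5,0,0,1,0](4) P2=[7,8,7,6,5,5](0)
Move 8: P1 pit1 -> P1=[0,0,1,1,2,1](5) P2=[7,8,7,6,5,5](0)

Answer: 0 0 1 1 2 1 5 7 8 7 6 5 5 0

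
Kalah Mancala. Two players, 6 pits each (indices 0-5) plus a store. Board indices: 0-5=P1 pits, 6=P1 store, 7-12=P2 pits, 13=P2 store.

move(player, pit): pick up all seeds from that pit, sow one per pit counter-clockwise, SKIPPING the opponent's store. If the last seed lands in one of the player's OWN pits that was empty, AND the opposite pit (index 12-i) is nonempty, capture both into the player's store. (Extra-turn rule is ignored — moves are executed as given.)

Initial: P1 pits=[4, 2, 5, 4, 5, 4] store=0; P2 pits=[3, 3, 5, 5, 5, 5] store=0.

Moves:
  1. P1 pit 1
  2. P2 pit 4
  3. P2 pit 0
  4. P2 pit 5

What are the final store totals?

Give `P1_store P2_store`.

Answer: 0 2

Derivation:
Move 1: P1 pit1 -> P1=[4,0,6,5,5,4](0) P2=[3,3,5,5,5,5](0)
Move 2: P2 pit4 -> P1=[5,1,7,5,5,4](0) P2=[3,3,5,5,0,6](1)
Move 3: P2 pit0 -> P1=[5,1,7,5,5,4](0) P2=[0,4,6,6,0,6](1)
Move 4: P2 pit5 -> P1=[6,2,8,6,6,4](0) P2=[0,4,6,6,0,0](2)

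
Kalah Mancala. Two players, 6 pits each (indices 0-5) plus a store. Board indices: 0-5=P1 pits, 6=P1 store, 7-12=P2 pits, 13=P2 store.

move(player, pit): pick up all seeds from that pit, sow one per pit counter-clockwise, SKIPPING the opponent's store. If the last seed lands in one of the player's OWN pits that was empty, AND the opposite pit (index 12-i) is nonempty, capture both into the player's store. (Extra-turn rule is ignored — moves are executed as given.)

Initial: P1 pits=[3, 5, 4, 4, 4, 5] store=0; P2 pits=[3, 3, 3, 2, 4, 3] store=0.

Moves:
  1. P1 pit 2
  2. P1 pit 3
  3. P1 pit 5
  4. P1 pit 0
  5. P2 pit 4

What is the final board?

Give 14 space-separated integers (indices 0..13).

Answer: 1 7 2 0 6 0 8 5 5 0 3 0 5 1

Derivation:
Move 1: P1 pit2 -> P1=[3,5,0,5,5,6](1) P2=[3,3,3,2,4,3](0)
Move 2: P1 pit3 -> P1=[3,5,0,0,6,7](2) P2=[4,4,3,2,4,3](0)
Move 3: P1 pit5 -> P1=[3,5,0,0,6,0](3) P2=[5,5,4,3,5,4](0)
Move 4: P1 pit0 -> P1=[0,6,1,0,6,0](8) P2=[5,5,0,3,5,4](0)
Move 5: P2 pit4 -> P1=[1,7,2,0,6,0](8) P2=[5,5,0,3,0,5](1)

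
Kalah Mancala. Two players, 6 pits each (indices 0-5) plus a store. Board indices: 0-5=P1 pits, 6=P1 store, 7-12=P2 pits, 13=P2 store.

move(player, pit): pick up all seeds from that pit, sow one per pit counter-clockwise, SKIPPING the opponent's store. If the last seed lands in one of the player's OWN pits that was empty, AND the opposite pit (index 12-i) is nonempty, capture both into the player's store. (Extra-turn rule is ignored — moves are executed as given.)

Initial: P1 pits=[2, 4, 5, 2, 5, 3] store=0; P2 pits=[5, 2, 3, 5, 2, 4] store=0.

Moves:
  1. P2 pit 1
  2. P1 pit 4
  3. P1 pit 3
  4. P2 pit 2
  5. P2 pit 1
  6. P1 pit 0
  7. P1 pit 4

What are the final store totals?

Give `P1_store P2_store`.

Answer: 3 1

Derivation:
Move 1: P2 pit1 -> P1=[2,4,5,2,5,3](0) P2=[5,0,4,6,2,4](0)
Move 2: P1 pit4 -> P1=[2,4,5,2,0,4](1) P2=[6,1,5,6,2,4](0)
Move 3: P1 pit3 -> P1=[2,4,5,0,1,5](1) P2=[6,1,5,6,2,4](0)
Move 4: P2 pit2 -> P1=[3,4,5,0,1,5](1) P2=[6,1,0,7,3,5](1)
Move 5: P2 pit1 -> P1=[3,4,5,0,1,5](1) P2=[6,0,1,7,3,5](1)
Move 6: P1 pit0 -> P1=[0,5,6,0,1,5](3) P2=[6,0,0,7,3,5](1)
Move 7: P1 pit4 -> P1=[0,5,6,0,0,6](3) P2=[6,0,0,7,3,5](1)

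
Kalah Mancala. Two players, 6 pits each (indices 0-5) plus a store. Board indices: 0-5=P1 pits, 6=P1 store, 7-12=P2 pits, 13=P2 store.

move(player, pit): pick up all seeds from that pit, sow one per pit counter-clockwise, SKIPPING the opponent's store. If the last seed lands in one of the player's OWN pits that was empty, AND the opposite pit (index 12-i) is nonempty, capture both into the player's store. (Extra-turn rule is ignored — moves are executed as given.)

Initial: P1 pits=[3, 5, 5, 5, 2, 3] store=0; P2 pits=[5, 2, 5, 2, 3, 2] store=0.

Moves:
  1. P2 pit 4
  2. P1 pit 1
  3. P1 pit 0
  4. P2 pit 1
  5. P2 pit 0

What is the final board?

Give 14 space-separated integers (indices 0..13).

Answer: 0 1 7 7 4 4 1 0 1 7 4 1 4 1

Derivation:
Move 1: P2 pit4 -> P1=[4,5,5,5,2,3](0) P2=[5,2,5,2,0,3](1)
Move 2: P1 pit1 -> P1=[4,0,6,6,3,4](1) P2=[5,2,5,2,0,3](1)
Move 3: P1 pit0 -> P1=[0,1,7,7,4,4](1) P2=[5,2,5,2,0,3](1)
Move 4: P2 pit1 -> P1=[0,1,7,7,4,4](1) P2=[5,0,6,3,0,3](1)
Move 5: P2 pit0 -> P1=[0,1,7,7,4,4](1) P2=[0,1,7,4,1,4](1)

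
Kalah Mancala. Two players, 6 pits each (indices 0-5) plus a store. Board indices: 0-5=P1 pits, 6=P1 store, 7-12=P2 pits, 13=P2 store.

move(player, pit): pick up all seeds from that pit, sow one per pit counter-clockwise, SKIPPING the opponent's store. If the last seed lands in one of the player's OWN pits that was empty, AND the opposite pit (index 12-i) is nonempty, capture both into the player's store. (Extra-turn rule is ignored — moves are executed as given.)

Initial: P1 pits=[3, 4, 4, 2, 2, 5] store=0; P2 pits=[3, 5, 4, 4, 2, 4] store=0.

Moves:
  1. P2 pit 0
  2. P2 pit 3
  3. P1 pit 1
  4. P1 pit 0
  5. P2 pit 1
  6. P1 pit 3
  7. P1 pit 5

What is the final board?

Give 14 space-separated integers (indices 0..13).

Move 1: P2 pit0 -> P1=[3,4,4,2,2,5](0) P2=[0,6,5,5,2,4](0)
Move 2: P2 pit3 -> P1=[4,5,4,2,2,5](0) P2=[0,6,5,0,3,5](1)
Move 3: P1 pit1 -> P1=[4,0,5,3,3,6](1) P2=[0,6,5,0,3,5](1)
Move 4: P1 pit0 -> P1=[0,1,6,4,4,6](1) P2=[0,6,5,0,3,5](1)
Move 5: P2 pit1 -> P1=[1,1,6,4,4,6](1) P2=[0,0,6,1,4,6](2)
Move 6: P1 pit3 -> P1=[1,1,6,0,5,7](2) P2=[1,0,6,1,4,6](2)
Move 7: P1 pit5 -> P1=[1,1,6,0,5,0](3) P2=[2,1,7,2,5,7](2)

Answer: 1 1 6 0 5 0 3 2 1 7 2 5 7 2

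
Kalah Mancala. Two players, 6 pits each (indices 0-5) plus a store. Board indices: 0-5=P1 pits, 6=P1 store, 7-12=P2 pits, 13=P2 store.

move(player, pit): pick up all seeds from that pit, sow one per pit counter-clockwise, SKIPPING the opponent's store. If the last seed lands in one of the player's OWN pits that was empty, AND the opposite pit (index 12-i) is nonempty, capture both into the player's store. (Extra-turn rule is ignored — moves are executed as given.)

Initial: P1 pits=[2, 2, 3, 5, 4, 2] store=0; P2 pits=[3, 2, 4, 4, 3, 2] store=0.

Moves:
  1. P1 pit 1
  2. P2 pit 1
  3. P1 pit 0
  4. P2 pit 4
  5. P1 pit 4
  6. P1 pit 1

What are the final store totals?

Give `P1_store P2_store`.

Answer: 1 1

Derivation:
Move 1: P1 pit1 -> P1=[2,0,4,6,4,2](0) P2=[3,2,4,4,3,2](0)
Move 2: P2 pit1 -> P1=[2,0,4,6,4,2](0) P2=[3,0,5,5,3,2](0)
Move 3: P1 pit0 -> P1=[0,1,5,6,4,2](0) P2=[3,0,5,5,3,2](0)
Move 4: P2 pit4 -> P1=[1,1,5,6,4,2](0) P2=[3,0,5,5,0,3](1)
Move 5: P1 pit4 -> P1=[1,1,5,6,0,3](1) P2=[4,1,5,5,0,3](1)
Move 6: P1 pit1 -> P1=[1,0,6,6,0,3](1) P2=[4,1,5,5,0,3](1)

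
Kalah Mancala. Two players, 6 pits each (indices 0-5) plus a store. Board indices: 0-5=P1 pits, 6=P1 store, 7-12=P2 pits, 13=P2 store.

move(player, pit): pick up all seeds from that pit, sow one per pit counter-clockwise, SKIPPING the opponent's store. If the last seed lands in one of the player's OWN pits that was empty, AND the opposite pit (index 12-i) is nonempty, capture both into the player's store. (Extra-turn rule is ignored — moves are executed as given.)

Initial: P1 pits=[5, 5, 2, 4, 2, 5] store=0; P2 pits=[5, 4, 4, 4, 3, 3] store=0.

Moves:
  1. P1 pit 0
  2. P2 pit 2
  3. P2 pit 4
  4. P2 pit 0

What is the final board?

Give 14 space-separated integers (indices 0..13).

Answer: 1 7 3 5 3 6 0 0 5 1 6 1 6 2

Derivation:
Move 1: P1 pit0 -> P1=[0,6,3,5,3,6](0) P2=[5,4,4,4,3,3](0)
Move 2: P2 pit2 -> P1=[0,6,3,5,3,6](0) P2=[5,4,0,5,4,4](1)
Move 3: P2 pit4 -> P1=[1,7,3,5,3,6](0) P2=[5,4,0,5,0,5](2)
Move 4: P2 pit0 -> P1=[1,7,3,5,3,6](0) P2=[0,5,1,6,1,6](2)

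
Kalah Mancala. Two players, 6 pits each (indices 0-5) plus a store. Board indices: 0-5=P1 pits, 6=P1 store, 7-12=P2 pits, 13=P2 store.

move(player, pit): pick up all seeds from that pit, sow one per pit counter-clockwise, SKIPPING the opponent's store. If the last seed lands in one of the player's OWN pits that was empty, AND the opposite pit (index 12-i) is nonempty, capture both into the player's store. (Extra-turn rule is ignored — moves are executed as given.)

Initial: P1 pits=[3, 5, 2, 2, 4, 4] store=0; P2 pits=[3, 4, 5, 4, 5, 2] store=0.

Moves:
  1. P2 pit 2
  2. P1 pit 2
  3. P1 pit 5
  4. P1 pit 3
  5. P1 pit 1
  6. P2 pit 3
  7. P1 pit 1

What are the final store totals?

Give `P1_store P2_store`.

Answer: 3 2

Derivation:
Move 1: P2 pit2 -> P1=[4,5,2,2,4,4](0) P2=[3,4,0,5,6,3](1)
Move 2: P1 pit2 -> P1=[4,5,0,3,5,4](0) P2=[3,4,0,5,6,3](1)
Move 3: P1 pit5 -> P1=[4,5,0,3,5,0](1) P2=[4,5,1,5,6,3](1)
Move 4: P1 pit3 -> P1=[4,5,0,0,6,1](2) P2=[4,5,1,5,6,3](1)
Move 5: P1 pit1 -> P1=[4,0,1,1,7,2](3) P2=[4,5,1,5,6,3](1)
Move 6: P2 pit3 -> P1=[5,1,1,1,7,2](3) P2=[4,5,1,0,7,4](2)
Move 7: P1 pit1 -> P1=[5,0,2,1,7,2](3) P2=[4,5,1,0,7,4](2)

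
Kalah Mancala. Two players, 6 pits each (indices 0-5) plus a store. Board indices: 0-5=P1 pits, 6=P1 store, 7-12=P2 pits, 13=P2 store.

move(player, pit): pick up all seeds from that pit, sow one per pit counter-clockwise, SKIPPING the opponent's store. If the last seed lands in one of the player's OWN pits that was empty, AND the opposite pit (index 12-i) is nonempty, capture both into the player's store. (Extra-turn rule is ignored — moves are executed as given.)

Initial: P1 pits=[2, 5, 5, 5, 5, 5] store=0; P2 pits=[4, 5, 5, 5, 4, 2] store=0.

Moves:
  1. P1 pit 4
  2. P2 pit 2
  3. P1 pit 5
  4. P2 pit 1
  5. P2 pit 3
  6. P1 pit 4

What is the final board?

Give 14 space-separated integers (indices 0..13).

Answer: 5 8 6 6 0 0 9 0 0 2 0 8 5 3

Derivation:
Move 1: P1 pit4 -> P1=[2,5,5,5,0,6](1) P2=[5,6,6,5,4,2](0)
Move 2: P2 pit2 -> P1=[3,6,5,5,0,6](1) P2=[5,6,0,6,5,3](1)
Move 3: P1 pit5 -> P1=[3,6,5,5,0,0](2) P2=[6,7,1,7,6,3](1)
Move 4: P2 pit1 -> P1=[4,7,5,5,0,0](2) P2=[6,0,2,8,7,4](2)
Move 5: P2 pit3 -> P1=[5,8,6,6,1,0](2) P2=[6,0,2,0,8,5](3)
Move 6: P1 pit4 -> P1=[5,8,6,6,0,0](9) P2=[0,0,2,0,8,5](3)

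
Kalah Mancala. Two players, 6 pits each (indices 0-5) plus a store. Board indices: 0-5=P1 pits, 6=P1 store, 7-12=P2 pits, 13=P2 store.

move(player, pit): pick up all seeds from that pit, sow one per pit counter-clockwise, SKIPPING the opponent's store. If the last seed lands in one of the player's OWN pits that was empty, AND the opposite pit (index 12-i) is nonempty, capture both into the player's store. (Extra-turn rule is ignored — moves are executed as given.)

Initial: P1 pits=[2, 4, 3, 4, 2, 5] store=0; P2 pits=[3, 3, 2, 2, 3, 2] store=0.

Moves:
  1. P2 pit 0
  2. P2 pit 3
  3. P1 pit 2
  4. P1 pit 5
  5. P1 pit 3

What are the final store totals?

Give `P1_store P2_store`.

Answer: 2 1

Derivation:
Move 1: P2 pit0 -> P1=[2,4,3,4,2,5](0) P2=[0,4,3,3,3,2](0)
Move 2: P2 pit3 -> P1=[2,4,3,4,2,5](0) P2=[0,4,3,0,4,3](1)
Move 3: P1 pit2 -> P1=[2,4,0,5,3,6](0) P2=[0,4,3,0,4,3](1)
Move 4: P1 pit5 -> P1=[2,4,0,5,3,0](1) P2=[1,5,4,1,5,3](1)
Move 5: P1 pit3 -> P1=[2,4,0,0,4,1](2) P2=[2,6,4,1,5,3](1)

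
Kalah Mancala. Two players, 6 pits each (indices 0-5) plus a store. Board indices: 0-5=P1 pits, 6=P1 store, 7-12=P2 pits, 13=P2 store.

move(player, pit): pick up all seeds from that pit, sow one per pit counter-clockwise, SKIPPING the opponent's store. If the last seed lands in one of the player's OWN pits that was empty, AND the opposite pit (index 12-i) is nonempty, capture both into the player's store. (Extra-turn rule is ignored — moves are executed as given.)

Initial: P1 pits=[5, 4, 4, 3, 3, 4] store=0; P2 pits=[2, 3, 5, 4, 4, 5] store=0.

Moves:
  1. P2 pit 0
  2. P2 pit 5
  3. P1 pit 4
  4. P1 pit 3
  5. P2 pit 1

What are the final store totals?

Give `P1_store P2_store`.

Answer: 2 8

Derivation:
Move 1: P2 pit0 -> P1=[5,4,4,3,3,4](0) P2=[0,4,6,4,4,5](0)
Move 2: P2 pit5 -> P1=[6,5,5,4,3,4](0) P2=[0,4,6,4,4,0](1)
Move 3: P1 pit4 -> P1=[6,5,5,4,0,5](1) P2=[1,4,6,4,4,0](1)
Move 4: P1 pit3 -> P1=[6,5,5,0,1,6](2) P2=[2,4,6,4,4,0](1)
Move 5: P2 pit1 -> P1=[0,5,5,0,1,6](2) P2=[2,0,7,5,5,0](8)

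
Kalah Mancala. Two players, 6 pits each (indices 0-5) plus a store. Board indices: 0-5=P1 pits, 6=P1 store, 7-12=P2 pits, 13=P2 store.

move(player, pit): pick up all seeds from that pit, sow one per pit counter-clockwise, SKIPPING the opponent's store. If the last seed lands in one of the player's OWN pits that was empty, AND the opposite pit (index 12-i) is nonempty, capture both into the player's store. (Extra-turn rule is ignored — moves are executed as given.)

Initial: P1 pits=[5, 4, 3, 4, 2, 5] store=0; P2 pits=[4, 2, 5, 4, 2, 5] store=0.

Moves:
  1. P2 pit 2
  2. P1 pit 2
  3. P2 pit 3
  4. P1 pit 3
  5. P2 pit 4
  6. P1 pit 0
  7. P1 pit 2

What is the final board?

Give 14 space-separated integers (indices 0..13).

Answer: 0 7 0 2 5 8 2 6 4 0 0 0 8 3

Derivation:
Move 1: P2 pit2 -> P1=[6,4,3,4,2,5](0) P2=[4,2,0,5,3,6](1)
Move 2: P1 pit2 -> P1=[6,4,0,5,3,6](0) P2=[4,2,0,5,3,6](1)
Move 3: P2 pit3 -> P1=[7,5,0,5,3,6](0) P2=[4,2,0,0,4,7](2)
Move 4: P1 pit3 -> P1=[7,5,0,0,4,7](1) P2=[5,3,0,0,4,7](2)
Move 5: P2 pit4 -> P1=[8,6,0,0,4,7](1) P2=[5,3,0,0,0,8](3)
Move 6: P1 pit0 -> P1=[0,7,1,1,5,8](2) P2=[6,4,0,0,0,8](3)
Move 7: P1 pit2 -> P1=[0,7,0,2,5,8](2) P2=[6,4,0,0,0,8](3)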